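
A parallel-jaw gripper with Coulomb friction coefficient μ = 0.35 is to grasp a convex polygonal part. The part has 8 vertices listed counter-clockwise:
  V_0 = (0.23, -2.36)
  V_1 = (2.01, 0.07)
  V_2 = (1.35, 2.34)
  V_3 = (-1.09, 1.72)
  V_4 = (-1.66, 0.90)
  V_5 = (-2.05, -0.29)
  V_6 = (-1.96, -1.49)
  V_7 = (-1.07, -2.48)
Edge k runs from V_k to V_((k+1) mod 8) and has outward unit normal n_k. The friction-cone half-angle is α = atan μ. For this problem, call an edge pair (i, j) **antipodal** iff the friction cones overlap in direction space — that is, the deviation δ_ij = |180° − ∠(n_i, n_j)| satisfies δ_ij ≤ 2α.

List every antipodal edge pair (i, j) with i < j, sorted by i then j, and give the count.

α = atan 0.35 = 19.29°;  2α = 38.58°
n_0 = (+0.8067, -0.5909)
n_1 = (+0.9602, +0.2792)
n_2 = (-0.2463, +0.9692)
n_3 = (-0.8211, +0.5708)
n_4 = (-0.9503, +0.3114)
n_5 = (-0.9972, -0.0748)
n_6 = (-0.7437, -0.6685)
n_7 = (+0.0919, -0.9958)
  (0,1): δ = 127.57°  ·
  (0,2): δ = 39.52°  ·
  (0,3): δ = 1.42°  ✓
  (0,4): δ = 18.08°  ✓
  (0,5): δ = 40.51°  ·
  (0,6): δ = 78.18°  ·
  (0,7): δ = 131.50°  ·
  (1,2): δ = 91.95°  ·
  (1,3): δ = 51.02°  ·
  (1,4): δ = 34.36°  ✓
  (1,5): δ = 11.92°  ✓
  (1,6): δ = 25.74°  ✓
  (1,7): δ = 79.06°  ·
  (2,3): δ = 139.06°  ·
  (2,4): δ = 122.40°  ·
  (2,5): δ = 99.97°  ·
  (2,6): δ = 62.30°  ·
  (2,7): δ = 8.98°  ✓
  (3,4): δ = 163.34°  ·
  (3,5): δ = 140.91°  ·
  (3,6): δ = 103.24°  ·
  (3,7): δ = 49.92°  ·
  (4,5): δ = 157.57°  ·
  (4,6): δ = 119.90°  ·
  (4,7): δ = 66.58°  ·
  (5,6): δ = 142.33°  ·
  (5,7): δ = 89.02°  ·
  (6,7): δ = 126.68°  ·
antipodal pairs: 6

count = 6; pairs: (0,3), (0,4), (1,4), (1,5), (1,6), (2,7)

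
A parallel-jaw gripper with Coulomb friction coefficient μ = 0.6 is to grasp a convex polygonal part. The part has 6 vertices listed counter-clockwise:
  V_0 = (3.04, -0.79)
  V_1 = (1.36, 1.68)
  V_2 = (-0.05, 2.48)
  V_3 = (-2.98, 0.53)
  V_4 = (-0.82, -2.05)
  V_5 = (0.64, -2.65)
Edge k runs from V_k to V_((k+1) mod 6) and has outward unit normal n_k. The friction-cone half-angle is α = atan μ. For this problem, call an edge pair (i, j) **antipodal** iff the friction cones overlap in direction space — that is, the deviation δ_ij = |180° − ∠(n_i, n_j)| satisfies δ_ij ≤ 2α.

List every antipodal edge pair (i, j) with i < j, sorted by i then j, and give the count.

α = atan 0.6 = 30.96°;  2α = 61.93°
n_0 = (+0.8269, +0.5624)
n_1 = (+0.4935, +0.8698)
n_2 = (-0.5540, +0.8325)
n_3 = (-0.7668, -0.6419)
n_4 = (-0.3801, -0.9249)
n_5 = (+0.6126, -0.7904)
  (0,1): δ = 153.79°  ·
  (0,2): δ = 90.58°  ·
  (0,3): δ = 5.71°  ✓
  (0,4): δ = 33.44°  ✓
  (0,5): δ = 93.55°  ·
  (1,2): δ = 116.79°  ·
  (1,3): δ = 20.49°  ✓
  (1,4): δ = 7.23°  ✓
  (1,5): δ = 67.35°  ·
  (2,3): δ = 83.71°  ·
  (2,4): δ = 55.99°  ✓
  (2,5): δ = 4.13°  ✓
  (3,4): δ = 152.28°  ·
  (3,5): δ = 92.16°  ·
  (4,5): δ = 119.88°  ·
antipodal pairs: 6

count = 6; pairs: (0,3), (0,4), (1,3), (1,4), (2,4), (2,5)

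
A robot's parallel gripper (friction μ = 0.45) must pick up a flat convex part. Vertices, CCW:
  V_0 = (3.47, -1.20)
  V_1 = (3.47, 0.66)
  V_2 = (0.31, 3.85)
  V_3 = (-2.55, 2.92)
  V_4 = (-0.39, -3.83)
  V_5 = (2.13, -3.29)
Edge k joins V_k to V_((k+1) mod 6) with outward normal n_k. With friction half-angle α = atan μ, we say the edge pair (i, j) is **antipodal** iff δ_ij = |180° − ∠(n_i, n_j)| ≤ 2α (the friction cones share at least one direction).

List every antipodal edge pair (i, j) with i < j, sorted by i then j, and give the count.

α = atan 0.45 = 24.23°;  2α = 48.46°
n_0 = (+1.0000, -0.0000)
n_1 = (+0.7104, +0.7038)
n_2 = (-0.3092, +0.9510)
n_3 = (-0.9524, -0.3048)
n_4 = (+0.2095, -0.9778)
n_5 = (+0.8418, -0.5397)
  (0,1): δ = 135.27°  ·
  (0,2): δ = 71.99°  ·
  (0,3): δ = 17.74°  ✓
  (0,4): δ = 102.09°  ·
  (0,5): δ = 147.33°  ·
  (1,2): δ = 116.72°  ·
  (1,3): δ = 26.98°  ✓
  (1,4): δ = 57.37°  ·
  (1,5): δ = 102.60°  ·
  (2,3): δ = 90.27°  ·
  (2,4): δ = 5.92°  ✓
  (2,5): δ = 39.32°  ✓
  (3,4): δ = 95.65°  ·
  (3,5): δ = 50.41°  ·
  (4,5): δ = 134.76°  ·
antipodal pairs: 4

count = 4; pairs: (0,3), (1,3), (2,4), (2,5)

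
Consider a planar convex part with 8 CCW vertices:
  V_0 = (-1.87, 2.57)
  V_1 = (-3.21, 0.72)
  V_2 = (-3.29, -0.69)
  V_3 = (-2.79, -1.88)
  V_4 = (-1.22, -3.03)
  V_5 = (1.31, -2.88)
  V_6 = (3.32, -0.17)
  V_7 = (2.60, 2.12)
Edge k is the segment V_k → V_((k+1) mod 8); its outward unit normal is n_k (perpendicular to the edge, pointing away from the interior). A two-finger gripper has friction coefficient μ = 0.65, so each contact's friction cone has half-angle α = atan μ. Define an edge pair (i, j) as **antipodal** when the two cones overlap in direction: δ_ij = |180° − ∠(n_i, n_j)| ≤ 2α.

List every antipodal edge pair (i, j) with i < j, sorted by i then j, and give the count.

count = 12; pairs: (0,4), (0,5), (0,6), (1,5), (1,6), (2,5), (2,6), (2,7), (3,6), (3,7), (4,7), (5,7)

α = atan 0.65 = 33.02°;  2α = 66.05°
n_0 = (-0.8099, +0.5866)
n_1 = (-0.9984, +0.0566)
n_2 = (-0.9219, -0.3874)
n_3 = (-0.5909, -0.8067)
n_4 = (+0.0592, -0.9982)
n_5 = (+0.8032, -0.5957)
n_6 = (+0.9540, +0.2999)
n_7 = (+0.1002, +0.9950)
  (0,1): δ = 147.33°  ·
  (0,2): δ = 121.29°  ·
  (0,3): δ = 90.31°  ·
  (0,4): δ = 50.69°  ✓
  (0,5): δ = 0.65°  ✓
  (0,6): δ = 53.37°  ✓
  (0,7): δ = 120.17°  ·
  (1,2): δ = 153.96°  ·
  (1,3): δ = 122.97°  ·
  (1,4): δ = 83.36°  ·
  (1,5): δ = 33.32°  ✓
  (1,6): δ = 20.70°  ✓
  (1,7): δ = 87.50°  ·
  (2,3): δ = 149.01°  ·
  (2,4): δ = 109.40°  ·
  (2,5): δ = 59.35°  ✓
  (2,6): δ = 5.34°  ✓
  (2,7): δ = 61.46°  ✓
  (3,4): δ = 140.38°  ·
  (3,5): δ = 90.34°  ·
  (3,6): δ = 36.32°  ✓
  (3,7): δ = 30.47°  ✓
  (4,5): δ = 129.96°  ·
  (4,6): δ = 75.94°  ·
  (4,7): δ = 9.14°  ✓
  (5,6): δ = 125.98°  ·
  (5,7): δ = 59.18°  ✓
  (6,7): δ = 113.20°  ·
antipodal pairs: 12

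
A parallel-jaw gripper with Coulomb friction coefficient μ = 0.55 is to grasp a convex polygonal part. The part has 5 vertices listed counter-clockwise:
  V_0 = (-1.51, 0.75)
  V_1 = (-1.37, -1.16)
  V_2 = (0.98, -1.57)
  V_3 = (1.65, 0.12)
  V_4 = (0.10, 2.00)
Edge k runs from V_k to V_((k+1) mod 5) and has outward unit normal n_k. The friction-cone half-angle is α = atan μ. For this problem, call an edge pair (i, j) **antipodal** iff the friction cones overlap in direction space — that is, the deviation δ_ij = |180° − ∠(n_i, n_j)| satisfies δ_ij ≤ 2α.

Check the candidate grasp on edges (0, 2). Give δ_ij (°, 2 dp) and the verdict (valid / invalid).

δ = 25.82°, valid

α = atan 0.55 = 28.81°;  2α = 57.62°
edge 0: e_0 = (+0.14, -1.91);  n_0 = (-0.9973, -0.0731)
edge 2: e_2 = (+0.67, +1.69);  n_2 = (+0.9296, -0.3685)
∠(n_0, n_2) = 154.18°
δ = |180° − 154.18°| = 25.82°
25.82° ≤ 2α = 57.62°  →  valid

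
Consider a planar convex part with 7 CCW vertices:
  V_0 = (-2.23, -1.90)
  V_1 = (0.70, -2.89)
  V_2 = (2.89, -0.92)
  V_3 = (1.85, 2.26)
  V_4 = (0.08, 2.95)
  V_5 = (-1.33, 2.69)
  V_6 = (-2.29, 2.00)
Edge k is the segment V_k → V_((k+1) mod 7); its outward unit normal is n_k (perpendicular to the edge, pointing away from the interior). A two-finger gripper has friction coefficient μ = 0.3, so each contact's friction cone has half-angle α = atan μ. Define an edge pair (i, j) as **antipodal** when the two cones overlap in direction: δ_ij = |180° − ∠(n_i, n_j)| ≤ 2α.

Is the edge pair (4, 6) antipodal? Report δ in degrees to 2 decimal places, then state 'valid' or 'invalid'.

δ = 99.57°, invalid

α = atan 0.3 = 16.70°;  2α = 33.40°
edge 4: e_4 = (-1.41, -0.26);  n_4 = (-0.1813, +0.9834)
edge 6: e_6 = (+0.06, -3.90);  n_6 = (-0.9999, -0.0154)
∠(n_4, n_6) = 80.43°
δ = |180° − 80.43°| = 99.57°
99.57° > 2α = 33.40°  →  invalid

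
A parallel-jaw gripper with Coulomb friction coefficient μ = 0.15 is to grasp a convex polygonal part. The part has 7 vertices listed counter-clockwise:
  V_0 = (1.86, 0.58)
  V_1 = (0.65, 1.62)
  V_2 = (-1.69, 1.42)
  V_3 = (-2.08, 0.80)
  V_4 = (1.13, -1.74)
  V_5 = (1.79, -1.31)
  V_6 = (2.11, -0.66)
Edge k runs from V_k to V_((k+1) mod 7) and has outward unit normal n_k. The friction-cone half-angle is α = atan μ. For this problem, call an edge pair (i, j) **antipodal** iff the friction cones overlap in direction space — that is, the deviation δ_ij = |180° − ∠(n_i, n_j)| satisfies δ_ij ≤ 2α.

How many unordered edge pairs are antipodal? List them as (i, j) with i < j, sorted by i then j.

count = 2; pairs: (0,3), (2,5)

α = atan 0.15 = 8.53°;  2α = 17.06°
n_0 = (+0.6518, +0.7584)
n_1 = (-0.0852, +0.9964)
n_2 = (-0.8465, +0.5325)
n_3 = (-0.6205, -0.7842)
n_4 = (+0.5459, -0.8379)
n_5 = (+0.8972, -0.4417)
n_6 = (+0.9803, +0.1976)
  (0,1): δ = 134.44°  ·
  (0,2): δ = 81.49°  ·
  (0,3): δ = 2.33°  ✓
  (0,4): δ = 73.76°  ·
  (0,5): δ = 104.47°  ·
  (0,6): δ = 142.08°  ·
  (1,2): δ = 127.06°  ·
  (1,3): δ = 43.24°  ·
  (1,4): δ = 28.20°  ·
  (1,5): δ = 58.90°  ·
  (1,6): δ = 96.51°  ·
  (2,3): δ = 96.18°  ·
  (2,4): δ = 24.74°  ·
  (2,5): δ = 5.96°  ✓
  (2,6): δ = 43.57°  ·
  (3,4): δ = 108.56°  ·
  (3,5): δ = 77.86°  ·
  (3,6): δ = 40.25°  ·
  (4,5): δ = 149.30°  ·
  (4,6): δ = 111.69°  ·
  (5,6): δ = 142.39°  ·
antipodal pairs: 2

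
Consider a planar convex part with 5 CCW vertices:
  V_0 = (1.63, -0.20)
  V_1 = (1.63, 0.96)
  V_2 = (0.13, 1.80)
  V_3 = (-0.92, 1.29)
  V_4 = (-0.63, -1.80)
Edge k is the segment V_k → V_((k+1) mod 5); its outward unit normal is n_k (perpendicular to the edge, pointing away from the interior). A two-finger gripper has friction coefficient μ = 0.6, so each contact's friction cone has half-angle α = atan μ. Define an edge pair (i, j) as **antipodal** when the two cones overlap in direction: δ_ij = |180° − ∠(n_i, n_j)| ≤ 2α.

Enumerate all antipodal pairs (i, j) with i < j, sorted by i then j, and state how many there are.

count = 4; pairs: (0,3), (1,3), (2,4), (3,4)

α = atan 0.6 = 30.96°;  2α = 61.93°
n_0 = (+1.0000, -0.0000)
n_1 = (+0.4886, +0.8725)
n_2 = (-0.4369, +0.8995)
n_3 = (-0.9956, -0.0934)
n_4 = (+0.5778, -0.8162)
  (0,1): δ = 119.25°  ·
  (0,2): δ = 64.09°  ·
  (0,3): δ = 5.36°  ✓
  (0,4): δ = 125.30°  ·
  (1,2): δ = 124.84°  ·
  (1,3): δ = 55.39°  ✓
  (1,4): δ = 64.55°  ·
  (2,3): δ = 110.54°  ·
  (2,4): δ = 9.39°  ✓
  (3,4): δ = 60.06°  ✓
antipodal pairs: 4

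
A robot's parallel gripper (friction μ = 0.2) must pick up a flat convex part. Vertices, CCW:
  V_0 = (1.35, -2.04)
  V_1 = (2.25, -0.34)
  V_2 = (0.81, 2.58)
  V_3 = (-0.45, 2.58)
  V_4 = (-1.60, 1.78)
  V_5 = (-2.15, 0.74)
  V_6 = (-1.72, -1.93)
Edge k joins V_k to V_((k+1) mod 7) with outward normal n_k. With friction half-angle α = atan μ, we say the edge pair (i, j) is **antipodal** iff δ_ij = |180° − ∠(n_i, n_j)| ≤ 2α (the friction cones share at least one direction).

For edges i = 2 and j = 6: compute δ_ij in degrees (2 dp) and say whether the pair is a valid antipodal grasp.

δ = 2.05°, valid

α = atan 0.2 = 11.31°;  2α = 22.62°
edge 2: e_2 = (-1.26, +0.00);  n_2 = (+0.0000, +1.0000)
edge 6: e_6 = (+3.07, -0.11);  n_6 = (-0.0358, -0.9994)
∠(n_2, n_6) = 177.95°
δ = |180° − 177.95°| = 2.05°
2.05° ≤ 2α = 22.62°  →  valid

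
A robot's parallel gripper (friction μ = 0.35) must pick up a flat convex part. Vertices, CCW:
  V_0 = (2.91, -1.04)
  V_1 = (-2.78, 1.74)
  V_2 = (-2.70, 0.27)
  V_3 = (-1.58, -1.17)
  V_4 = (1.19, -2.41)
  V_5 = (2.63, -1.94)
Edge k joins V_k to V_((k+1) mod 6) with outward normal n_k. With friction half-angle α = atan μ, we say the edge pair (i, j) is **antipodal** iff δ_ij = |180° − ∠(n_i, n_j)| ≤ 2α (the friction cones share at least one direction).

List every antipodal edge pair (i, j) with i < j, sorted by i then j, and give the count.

count = 3; pairs: (0,2), (0,3), (1,5)

α = atan 0.35 = 19.29°;  2α = 38.58°
n_0 = (+0.4390, +0.8985)
n_1 = (-0.9985, -0.0543)
n_2 = (-0.7894, -0.6139)
n_3 = (-0.4086, -0.9127)
n_4 = (+0.3103, -0.9506)
n_5 = (+0.9549, -0.2971)
  (0,1): δ = 60.85°  ·
  (0,2): δ = 26.09°  ✓
  (0,3): δ = 1.92°  ✓
  (0,4): δ = 44.12°  ·
  (0,5): δ = 98.76°  ·
  (1,2): δ = 145.24°  ·
  (1,3): δ = 117.23°  ·
  (1,4): δ = 75.04°  ·
  (1,5): δ = 20.40°  ✓
  (2,3): δ = 151.99°  ·
  (2,4): δ = 109.80°  ·
  (2,5): δ = 55.16°  ·
  (3,4): δ = 137.81°  ·
  (3,5): δ = 83.17°  ·
  (4,5): δ = 125.36°  ·
antipodal pairs: 3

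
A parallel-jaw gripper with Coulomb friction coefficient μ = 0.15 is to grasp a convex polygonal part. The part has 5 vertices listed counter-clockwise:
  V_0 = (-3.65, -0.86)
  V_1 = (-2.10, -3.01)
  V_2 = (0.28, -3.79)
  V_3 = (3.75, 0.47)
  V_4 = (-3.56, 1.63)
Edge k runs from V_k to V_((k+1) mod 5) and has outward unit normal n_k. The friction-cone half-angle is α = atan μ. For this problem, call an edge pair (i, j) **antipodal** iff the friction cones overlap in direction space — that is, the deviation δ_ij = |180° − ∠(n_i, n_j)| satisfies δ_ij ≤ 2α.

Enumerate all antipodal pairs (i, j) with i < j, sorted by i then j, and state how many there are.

count = 1; pairs: (1,3)

α = atan 0.15 = 8.53°;  2α = 17.06°
n_0 = (-0.8112, -0.5848)
n_1 = (-0.3114, -0.9503)
n_2 = (+0.7753, -0.6316)
n_3 = (+0.1567, +0.9876)
n_4 = (-0.9993, +0.0361)
  (0,1): δ = 143.93°  ·
  (0,2): δ = 74.95°  ·
  (0,3): δ = 45.19°  ·
  (0,4): δ = 142.14°  ·
  (1,2): δ = 111.02°  ·
  (1,3): δ = 9.13°  ✓
  (1,4): δ = 106.08°  ·
  (2,3): δ = 59.85°  ·
  (2,4): δ = 37.09°  ·
  (3,4): δ = 83.05°  ·
antipodal pairs: 1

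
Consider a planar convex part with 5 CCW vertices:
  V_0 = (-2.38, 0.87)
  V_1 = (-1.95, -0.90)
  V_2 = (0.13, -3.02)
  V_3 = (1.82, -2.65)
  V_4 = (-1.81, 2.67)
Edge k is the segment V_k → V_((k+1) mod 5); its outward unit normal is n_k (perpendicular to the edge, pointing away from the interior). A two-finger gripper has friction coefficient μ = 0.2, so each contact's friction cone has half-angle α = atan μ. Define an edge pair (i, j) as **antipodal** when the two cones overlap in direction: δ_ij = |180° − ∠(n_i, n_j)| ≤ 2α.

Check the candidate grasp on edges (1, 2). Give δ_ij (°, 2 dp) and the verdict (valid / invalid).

α = atan 0.2 = 11.31°;  2α = 22.62°
edge 1: e_1 = (+2.08, -2.12);  n_1 = (-0.7138, -0.7003)
edge 2: e_2 = (+1.69, +0.37);  n_2 = (+0.2139, -0.9769)
∠(n_1, n_2) = 57.89°
δ = |180° − 57.89°| = 122.11°
122.11° > 2α = 22.62°  →  invalid

δ = 122.11°, invalid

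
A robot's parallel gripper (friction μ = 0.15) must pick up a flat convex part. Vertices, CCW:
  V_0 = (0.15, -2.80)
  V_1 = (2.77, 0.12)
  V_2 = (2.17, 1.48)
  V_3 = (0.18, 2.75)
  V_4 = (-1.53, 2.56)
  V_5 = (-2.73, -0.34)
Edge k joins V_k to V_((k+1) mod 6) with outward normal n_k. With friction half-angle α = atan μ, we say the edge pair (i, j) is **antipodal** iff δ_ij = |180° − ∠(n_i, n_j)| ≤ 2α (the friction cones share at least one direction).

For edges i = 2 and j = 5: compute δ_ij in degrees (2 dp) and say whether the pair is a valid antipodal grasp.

δ = 7.96°, valid

α = atan 0.15 = 8.53°;  2α = 17.06°
edge 2: e_2 = (-1.99, +1.27);  n_2 = (+0.5380, +0.8430)
edge 5: e_5 = (+2.88, -2.46);  n_5 = (-0.6495, -0.7604)
∠(n_2, n_5) = 172.04°
δ = |180° − 172.04°| = 7.96°
7.96° ≤ 2α = 17.06°  →  valid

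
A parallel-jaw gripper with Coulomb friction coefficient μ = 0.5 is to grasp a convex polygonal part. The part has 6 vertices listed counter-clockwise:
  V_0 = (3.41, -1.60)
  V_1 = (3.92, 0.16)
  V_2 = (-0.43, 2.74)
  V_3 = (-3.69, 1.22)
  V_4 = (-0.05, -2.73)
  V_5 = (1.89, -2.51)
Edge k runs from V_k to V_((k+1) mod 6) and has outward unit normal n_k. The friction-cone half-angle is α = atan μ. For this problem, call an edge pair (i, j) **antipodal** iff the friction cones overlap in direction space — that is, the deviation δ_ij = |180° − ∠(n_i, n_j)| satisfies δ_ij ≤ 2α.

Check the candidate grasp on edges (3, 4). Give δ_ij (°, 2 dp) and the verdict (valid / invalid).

δ = 126.19°, invalid

α = atan 0.5 = 26.57°;  2α = 53.13°
edge 3: e_3 = (+3.64, -3.95);  n_3 = (-0.7354, -0.6777)
edge 4: e_4 = (+1.94, +0.22);  n_4 = (+0.1127, -0.9936)
∠(n_3, n_4) = 53.81°
δ = |180° − 53.81°| = 126.19°
126.19° > 2α = 53.13°  →  invalid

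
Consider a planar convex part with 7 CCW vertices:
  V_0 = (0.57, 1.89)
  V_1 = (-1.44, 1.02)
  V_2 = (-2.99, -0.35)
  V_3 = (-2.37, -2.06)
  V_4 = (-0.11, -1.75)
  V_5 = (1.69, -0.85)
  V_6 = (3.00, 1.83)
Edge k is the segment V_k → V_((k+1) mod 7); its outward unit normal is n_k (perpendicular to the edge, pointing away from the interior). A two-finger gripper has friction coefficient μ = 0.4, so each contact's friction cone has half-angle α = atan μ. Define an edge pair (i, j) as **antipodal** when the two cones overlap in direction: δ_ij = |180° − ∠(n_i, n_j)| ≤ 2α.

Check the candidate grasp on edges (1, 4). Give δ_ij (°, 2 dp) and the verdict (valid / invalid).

α = atan 0.4 = 21.80°;  2α = 43.60°
edge 1: e_1 = (-1.55, -1.37);  n_1 = (-0.6623, +0.7493)
edge 4: e_4 = (+1.80, +0.90);  n_4 = (+0.4472, -0.8944)
∠(n_1, n_4) = 165.09°
δ = |180° − 165.09°| = 14.91°
14.91° ≤ 2α = 43.60°  →  valid

δ = 14.91°, valid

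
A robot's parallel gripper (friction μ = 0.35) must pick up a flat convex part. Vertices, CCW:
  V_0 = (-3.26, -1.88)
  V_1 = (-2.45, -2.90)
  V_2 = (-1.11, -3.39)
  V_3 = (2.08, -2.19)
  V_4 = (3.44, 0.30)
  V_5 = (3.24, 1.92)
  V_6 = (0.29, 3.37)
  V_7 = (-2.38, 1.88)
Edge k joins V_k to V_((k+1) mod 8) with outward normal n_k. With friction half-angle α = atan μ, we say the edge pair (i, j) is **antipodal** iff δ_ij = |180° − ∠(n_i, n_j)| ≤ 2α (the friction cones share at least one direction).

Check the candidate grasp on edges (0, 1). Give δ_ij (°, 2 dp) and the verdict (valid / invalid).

δ = 148.54°, invalid

α = atan 0.35 = 19.29°;  2α = 38.58°
edge 0: e_0 = (+0.81, -1.02);  n_0 = (-0.7831, -0.6219)
edge 1: e_1 = (+1.34, -0.49);  n_1 = (-0.3434, -0.9392)
∠(n_0, n_1) = 31.46°
δ = |180° − 31.46°| = 148.54°
148.54° > 2α = 38.58°  →  invalid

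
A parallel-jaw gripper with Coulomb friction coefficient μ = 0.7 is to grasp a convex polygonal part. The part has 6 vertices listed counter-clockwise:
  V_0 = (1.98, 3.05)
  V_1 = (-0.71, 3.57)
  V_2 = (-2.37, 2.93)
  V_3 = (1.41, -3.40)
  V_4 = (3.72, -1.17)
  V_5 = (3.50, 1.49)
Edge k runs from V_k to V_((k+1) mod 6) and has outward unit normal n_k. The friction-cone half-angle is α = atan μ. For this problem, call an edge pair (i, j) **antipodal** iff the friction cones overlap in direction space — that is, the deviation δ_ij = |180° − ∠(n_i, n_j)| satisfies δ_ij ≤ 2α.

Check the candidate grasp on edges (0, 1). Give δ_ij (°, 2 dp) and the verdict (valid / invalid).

δ = 147.98°, invalid

α = atan 0.7 = 34.99°;  2α = 69.98°
edge 0: e_0 = (-2.69, +0.52);  n_0 = (+0.1898, +0.9818)
edge 1: e_1 = (-1.66, -0.64);  n_1 = (-0.3597, +0.9331)
∠(n_0, n_1) = 32.02°
δ = |180° − 32.02°| = 147.98°
147.98° > 2α = 69.98°  →  invalid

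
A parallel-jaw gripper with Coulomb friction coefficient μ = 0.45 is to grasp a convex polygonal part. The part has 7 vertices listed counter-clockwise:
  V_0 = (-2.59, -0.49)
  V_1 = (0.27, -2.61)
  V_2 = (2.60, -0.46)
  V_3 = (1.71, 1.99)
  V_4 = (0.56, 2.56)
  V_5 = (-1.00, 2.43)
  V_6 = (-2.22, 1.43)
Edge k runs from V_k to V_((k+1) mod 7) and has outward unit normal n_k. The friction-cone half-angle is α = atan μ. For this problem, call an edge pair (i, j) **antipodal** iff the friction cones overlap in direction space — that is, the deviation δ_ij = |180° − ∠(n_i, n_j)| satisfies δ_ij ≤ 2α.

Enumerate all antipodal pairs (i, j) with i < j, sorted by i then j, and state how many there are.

α = atan 0.45 = 24.23°;  2α = 48.46°
n_0 = (-0.5955, -0.8034)
n_1 = (+0.6781, -0.7349)
n_2 = (+0.9399, +0.3414)
n_3 = (+0.4441, +0.8960)
n_4 = (-0.0830, +0.9965)
n_5 = (-0.6339, +0.7734)
n_6 = (-0.9819, +0.1892)
  (0,1): δ = 100.75°  ·
  (0,2): δ = 33.49°  ✓
  (0,3): δ = 10.18°  ✓
  (0,4): δ = 41.31°  ✓
  (0,5): δ = 75.89°  ·
  (0,6): δ = 115.64°  ·
  (1,2): δ = 112.73°  ·
  (1,3): δ = 69.06°  ·
  (1,4): δ = 37.94°  ✓
  (1,5): δ = 3.36°  ✓
  (1,6): δ = 36.39°  ✓
  (2,3): δ = 136.33°  ·
  (2,4): δ = 105.20°  ·
  (2,5): δ = 70.62°  ·
  (2,6): δ = 30.87°  ✓
  (3,4): δ = 148.87°  ·
  (3,5): δ = 114.29°  ·
  (3,6): δ = 74.54°  ·
  (4,5): δ = 145.42°  ·
  (4,6): δ = 105.67°  ·
  (5,6): δ = 140.25°  ·
antipodal pairs: 7

count = 7; pairs: (0,2), (0,3), (0,4), (1,4), (1,5), (1,6), (2,6)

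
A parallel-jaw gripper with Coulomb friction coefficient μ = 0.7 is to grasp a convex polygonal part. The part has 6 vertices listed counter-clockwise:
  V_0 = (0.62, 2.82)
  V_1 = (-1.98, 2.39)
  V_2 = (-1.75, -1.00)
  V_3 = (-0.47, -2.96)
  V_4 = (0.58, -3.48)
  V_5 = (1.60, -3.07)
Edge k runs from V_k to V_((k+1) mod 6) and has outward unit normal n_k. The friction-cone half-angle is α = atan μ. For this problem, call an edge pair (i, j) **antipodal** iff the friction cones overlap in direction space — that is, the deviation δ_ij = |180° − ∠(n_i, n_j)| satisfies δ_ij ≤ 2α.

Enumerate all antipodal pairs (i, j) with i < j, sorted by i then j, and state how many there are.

α = atan 0.7 = 34.99°;  2α = 69.98°
n_0 = (-0.1632, +0.9866)
n_1 = (-0.9977, -0.0677)
n_2 = (-0.8373, -0.5468)
n_3 = (-0.4438, -0.8961)
n_4 = (+0.3730, -0.9278)
n_5 = (+0.9864, +0.1641)
  (0,1): δ = 95.51°  ·
  (0,2): δ = 66.24°  ✓
  (0,3): δ = 35.74°  ✓
  (0,4): δ = 12.51°  ✓
  (0,5): δ = 90.06°  ·
  (1,2): δ = 150.73°  ·
  (1,3): δ = 120.23°  ·
  (1,4): δ = 71.98°  ·
  (1,5): δ = 5.57°  ✓
  (2,3): δ = 149.49°  ·
  (2,4): δ = 101.25°  ·
  (2,5): δ = 23.70°  ✓
  (3,4): δ = 131.76°  ·
  (3,5): δ = 54.21°  ✓
  (4,5): δ = 102.45°  ·
antipodal pairs: 6

count = 6; pairs: (0,2), (0,3), (0,4), (1,5), (2,5), (3,5)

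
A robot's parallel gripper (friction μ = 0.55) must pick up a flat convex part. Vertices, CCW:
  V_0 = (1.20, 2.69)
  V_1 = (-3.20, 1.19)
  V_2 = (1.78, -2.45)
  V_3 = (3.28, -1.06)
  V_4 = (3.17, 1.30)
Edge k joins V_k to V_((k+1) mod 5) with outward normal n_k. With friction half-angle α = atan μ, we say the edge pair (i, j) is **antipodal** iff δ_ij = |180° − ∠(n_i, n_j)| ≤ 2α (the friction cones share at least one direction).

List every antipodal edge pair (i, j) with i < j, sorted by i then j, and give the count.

α = atan 0.55 = 28.81°;  2α = 57.62°
n_0 = (-0.3227, +0.9465)
n_1 = (-0.5901, -0.8073)
n_2 = (+0.6797, -0.7335)
n_3 = (+0.9989, +0.0466)
n_4 = (+0.5765, +0.8171)
  (0,1): δ = 54.99°  ✓
  (0,2): δ = 24.00°  ✓
  (0,3): δ = 73.84°  ·
  (0,4): δ = 125.97°  ·
  (1,2): δ = 101.02°  ·
  (1,3): δ = 51.17°  ✓
  (1,4): δ = 0.96°  ✓
  (2,3): δ = 130.15°  ·
  (2,4): δ = 78.03°  ·
  (3,4): δ = 127.87°  ·
antipodal pairs: 4

count = 4; pairs: (0,1), (0,2), (1,3), (1,4)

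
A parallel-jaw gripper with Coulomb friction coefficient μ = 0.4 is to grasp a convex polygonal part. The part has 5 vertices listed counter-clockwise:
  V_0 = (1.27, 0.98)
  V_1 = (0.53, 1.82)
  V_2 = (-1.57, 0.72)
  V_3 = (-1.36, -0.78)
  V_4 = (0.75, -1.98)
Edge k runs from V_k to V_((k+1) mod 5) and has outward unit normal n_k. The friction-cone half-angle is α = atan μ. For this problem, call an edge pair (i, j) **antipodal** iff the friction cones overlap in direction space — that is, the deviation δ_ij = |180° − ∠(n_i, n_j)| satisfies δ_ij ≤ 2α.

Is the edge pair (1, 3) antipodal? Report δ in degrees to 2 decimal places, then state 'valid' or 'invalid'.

α = atan 0.4 = 21.80°;  2α = 43.60°
edge 1: e_1 = (-2.10, -1.10);  n_1 = (-0.4640, +0.8858)
edge 3: e_3 = (+2.11, -1.20);  n_3 = (-0.4944, -0.8693)
∠(n_1, n_3) = 122.73°
δ = |180° − 122.73°| = 57.27°
57.27° > 2α = 43.60°  →  invalid

δ = 57.27°, invalid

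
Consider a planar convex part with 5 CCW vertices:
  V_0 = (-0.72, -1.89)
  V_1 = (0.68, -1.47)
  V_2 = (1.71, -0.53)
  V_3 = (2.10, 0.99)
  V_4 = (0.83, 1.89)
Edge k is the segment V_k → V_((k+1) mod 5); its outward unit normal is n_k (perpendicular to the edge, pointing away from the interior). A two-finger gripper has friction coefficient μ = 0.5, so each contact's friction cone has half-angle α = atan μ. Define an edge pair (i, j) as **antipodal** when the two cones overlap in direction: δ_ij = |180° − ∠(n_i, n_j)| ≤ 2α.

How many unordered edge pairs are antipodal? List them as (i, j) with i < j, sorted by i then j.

α = atan 0.5 = 26.57°;  2α = 53.13°
n_0 = (+0.2873, -0.9578)
n_1 = (+0.6741, -0.7386)
n_2 = (+0.9686, -0.2485)
n_3 = (+0.5782, +0.8159)
n_4 = (-0.9252, +0.3794)
  (0,1): δ = 154.31°  ·
  (0,2): δ = 121.09°  ·
  (0,3): δ = 52.02°  ✓
  (0,4): δ = 51.00°  ✓
  (1,2): δ = 146.77°  ·
  (1,3): δ = 77.71°  ·
  (1,4): δ = 25.32°  ✓
  (2,3): δ = 110.93°  ·
  (2,4): δ = 7.91°  ✓
  (3,4): δ = 76.97°  ·
antipodal pairs: 4

count = 4; pairs: (0,3), (0,4), (1,4), (2,4)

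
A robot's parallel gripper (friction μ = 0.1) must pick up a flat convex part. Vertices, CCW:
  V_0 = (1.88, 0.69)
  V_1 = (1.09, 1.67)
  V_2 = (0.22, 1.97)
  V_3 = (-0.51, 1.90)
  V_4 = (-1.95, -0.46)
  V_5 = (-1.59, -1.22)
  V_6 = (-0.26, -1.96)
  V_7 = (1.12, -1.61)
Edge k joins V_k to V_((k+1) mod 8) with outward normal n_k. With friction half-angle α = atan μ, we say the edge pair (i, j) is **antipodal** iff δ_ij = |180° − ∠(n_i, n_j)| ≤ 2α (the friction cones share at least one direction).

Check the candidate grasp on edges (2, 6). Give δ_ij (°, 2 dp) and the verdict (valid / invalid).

α = atan 0.1 = 5.71°;  2α = 11.42°
edge 2: e_2 = (-0.73, -0.07);  n_2 = (-0.0955, +0.9954)
edge 6: e_6 = (+1.38, +0.35);  n_6 = (+0.2458, -0.9693)
∠(n_2, n_6) = 171.25°
δ = |180° − 171.25°| = 8.75°
8.75° ≤ 2α = 11.42°  →  valid

δ = 8.75°, valid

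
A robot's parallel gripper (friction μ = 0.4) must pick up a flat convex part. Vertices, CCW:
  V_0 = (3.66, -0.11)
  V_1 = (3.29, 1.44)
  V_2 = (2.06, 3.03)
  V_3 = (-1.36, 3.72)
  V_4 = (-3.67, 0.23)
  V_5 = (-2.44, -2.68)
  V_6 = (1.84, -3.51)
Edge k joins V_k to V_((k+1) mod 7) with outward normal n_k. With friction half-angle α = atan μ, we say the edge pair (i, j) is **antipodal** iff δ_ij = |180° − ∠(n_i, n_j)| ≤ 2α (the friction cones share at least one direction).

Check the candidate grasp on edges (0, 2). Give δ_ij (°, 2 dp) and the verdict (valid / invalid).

α = atan 0.4 = 21.80°;  2α = 43.60°
edge 0: e_0 = (-0.37, +1.55);  n_0 = (+0.9727, +0.2322)
edge 2: e_2 = (-3.42, +0.69);  n_2 = (+0.1978, +0.9802)
∠(n_0, n_2) = 65.17°
δ = |180° − 65.17°| = 114.83°
114.83° > 2α = 43.60°  →  invalid

δ = 114.83°, invalid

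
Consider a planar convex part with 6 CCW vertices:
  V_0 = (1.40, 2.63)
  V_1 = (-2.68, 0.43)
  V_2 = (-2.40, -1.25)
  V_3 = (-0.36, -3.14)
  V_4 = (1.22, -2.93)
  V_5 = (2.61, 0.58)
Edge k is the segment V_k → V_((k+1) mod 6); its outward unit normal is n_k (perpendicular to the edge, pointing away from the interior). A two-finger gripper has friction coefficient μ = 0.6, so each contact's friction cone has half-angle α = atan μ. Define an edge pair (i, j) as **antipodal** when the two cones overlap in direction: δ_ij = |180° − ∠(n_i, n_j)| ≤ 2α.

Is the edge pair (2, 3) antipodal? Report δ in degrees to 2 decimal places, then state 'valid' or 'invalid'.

α = atan 0.6 = 30.96°;  2α = 61.93°
edge 2: e_2 = (+2.04, -1.89);  n_2 = (-0.6796, -0.7336)
edge 3: e_3 = (+1.58, +0.21);  n_3 = (+0.1318, -0.9913)
∠(n_2, n_3) = 50.39°
δ = |180° − 50.39°| = 129.61°
129.61° > 2α = 61.93°  →  invalid

δ = 129.61°, invalid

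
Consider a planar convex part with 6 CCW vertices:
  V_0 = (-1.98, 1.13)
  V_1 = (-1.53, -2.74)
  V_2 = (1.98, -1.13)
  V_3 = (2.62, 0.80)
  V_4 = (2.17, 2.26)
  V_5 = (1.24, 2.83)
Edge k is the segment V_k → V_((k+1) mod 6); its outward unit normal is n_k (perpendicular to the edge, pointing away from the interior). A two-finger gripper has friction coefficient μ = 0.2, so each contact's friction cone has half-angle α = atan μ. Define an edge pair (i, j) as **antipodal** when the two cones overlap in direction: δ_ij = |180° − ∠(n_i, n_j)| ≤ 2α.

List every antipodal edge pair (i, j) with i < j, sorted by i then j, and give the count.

count = 2; pairs: (0,3), (1,5)

α = atan 0.2 = 11.31°;  2α = 22.62°
n_0 = (-0.9933, -0.1155)
n_1 = (+0.4169, -0.9089)
n_2 = (+0.9492, -0.3148)
n_3 = (+0.9556, +0.2945)
n_4 = (+0.5226, +0.8526)
n_5 = (-0.4669, +0.8843)
  (0,1): δ = 71.99°  ·
  (0,2): δ = 24.98°  ·
  (0,3): δ = 10.50°  ✓
  (0,4): δ = 51.86°  ·
  (0,5): δ = 111.20°  ·
  (1,2): δ = 132.99°  ·
  (1,3): δ = 97.51°  ·
  (1,4): δ = 56.14°  ·
  (1,5): δ = 3.19°  ✓
  (2,3): δ = 144.52°  ·
  (2,4): δ = 103.16°  ·
  (2,5): δ = 43.82°  ·
  (3,4): δ = 138.63°  ·
  (3,5): δ = 79.30°  ·
  (4,5): δ = 120.66°  ·
antipodal pairs: 2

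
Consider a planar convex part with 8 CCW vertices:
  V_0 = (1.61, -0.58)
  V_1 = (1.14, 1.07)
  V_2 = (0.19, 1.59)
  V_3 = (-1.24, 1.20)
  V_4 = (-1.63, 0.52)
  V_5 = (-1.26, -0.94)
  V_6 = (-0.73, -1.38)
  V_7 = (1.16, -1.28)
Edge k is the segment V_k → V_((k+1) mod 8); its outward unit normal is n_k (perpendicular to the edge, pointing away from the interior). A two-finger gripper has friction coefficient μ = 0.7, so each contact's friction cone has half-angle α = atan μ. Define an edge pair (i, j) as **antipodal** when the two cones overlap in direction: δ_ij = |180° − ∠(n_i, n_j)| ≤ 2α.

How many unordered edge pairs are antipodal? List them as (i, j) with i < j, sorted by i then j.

α = atan 0.7 = 34.99°;  2α = 69.98°
n_0 = (+0.9617, +0.2740)
n_1 = (+0.4801, +0.8772)
n_2 = (-0.2631, +0.9648)
n_3 = (-0.8675, +0.4975)
n_4 = (-0.9694, -0.2457)
n_5 = (-0.6388, -0.7694)
n_6 = (+0.0528, -0.9986)
n_7 = (+0.8412, -0.5408)
  (0,1): δ = 134.59°  ·
  (0,2): δ = 90.64°  ·
  (0,3): δ = 45.74°  ✓
  (0,4): δ = 1.68°  ✓
  (0,5): δ = 34.40°  ✓
  (0,6): δ = 77.13°  ·
  (0,7): δ = 131.37°  ·
  (1,2): δ = 136.05°  ·
  (1,3): δ = 91.14°  ·
  (1,4): δ = 47.08°  ✓
  (1,5): δ = 11.00°  ✓
  (1,6): δ = 31.72°  ✓
  (1,7): δ = 85.96°  ·
  (2,3): δ = 135.09°  ·
  (2,4): δ = 91.03°  ·
  (2,5): δ = 54.95°  ✓
  (2,6): δ = 12.23°  ✓
  (2,7): δ = 42.01°  ✓
  (3,4): δ = 135.94°  ·
  (3,5): δ = 99.86°  ·
  (3,6): δ = 57.14°  ✓
  (3,7): δ = 2.90°  ✓
  (4,5): δ = 143.92°  ·
  (4,6): δ = 101.19°  ·
  (4,7): δ = 46.96°  ✓
  (5,6): δ = 137.27°  ·
  (5,7): δ = 83.04°  ·
  (6,7): δ = 125.76°  ·
antipodal pairs: 12

count = 12; pairs: (0,3), (0,4), (0,5), (1,4), (1,5), (1,6), (2,5), (2,6), (2,7), (3,6), (3,7), (4,7)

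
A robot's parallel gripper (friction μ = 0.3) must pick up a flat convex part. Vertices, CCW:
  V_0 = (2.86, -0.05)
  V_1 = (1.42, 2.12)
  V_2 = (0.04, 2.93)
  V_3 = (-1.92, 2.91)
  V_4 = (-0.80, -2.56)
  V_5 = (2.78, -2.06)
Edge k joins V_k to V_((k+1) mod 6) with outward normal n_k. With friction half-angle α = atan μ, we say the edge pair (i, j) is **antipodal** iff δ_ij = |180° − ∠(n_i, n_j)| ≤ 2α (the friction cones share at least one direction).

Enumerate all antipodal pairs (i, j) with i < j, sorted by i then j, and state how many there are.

α = atan 0.3 = 16.70°;  2α = 33.40°
n_0 = (+0.8332, +0.5529)
n_1 = (+0.5062, +0.8624)
n_2 = (-0.0102, +0.9999)
n_3 = (-0.9797, -0.2006)
n_4 = (+0.1383, -0.9904)
n_5 = (+0.9992, -0.0398)
  (0,1): δ = 153.98°  ·
  (0,2): δ = 122.98°  ·
  (0,3): δ = 22.00°  ✓
  (0,4): δ = 64.38°  ·
  (0,5): δ = 144.15°  ·
  (1,2): δ = 149.00°  ·
  (1,3): δ = 48.02°  ·
  (1,4): δ = 38.36°  ·
  (1,5): δ = 118.13°  ·
  (2,3): δ = 79.01°  ·
  (2,4): δ = 7.37°  ✓
  (2,5): δ = 87.14°  ·
  (3,4): δ = 93.62°  ·
  (3,5): δ = 13.85°  ✓
  (4,5): δ = 100.23°  ·
antipodal pairs: 3

count = 3; pairs: (0,3), (2,4), (3,5)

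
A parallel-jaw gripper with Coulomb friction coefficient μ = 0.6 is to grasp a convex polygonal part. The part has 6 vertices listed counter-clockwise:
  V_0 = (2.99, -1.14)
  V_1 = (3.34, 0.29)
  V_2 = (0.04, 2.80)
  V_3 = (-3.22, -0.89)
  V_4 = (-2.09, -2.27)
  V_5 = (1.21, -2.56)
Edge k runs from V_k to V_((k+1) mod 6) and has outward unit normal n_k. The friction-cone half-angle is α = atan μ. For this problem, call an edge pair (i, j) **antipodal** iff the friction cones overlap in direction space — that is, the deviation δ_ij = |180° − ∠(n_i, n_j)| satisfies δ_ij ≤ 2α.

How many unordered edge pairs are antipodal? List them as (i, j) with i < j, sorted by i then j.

α = atan 0.6 = 30.96°;  2α = 61.93°
n_0 = (+0.9713, -0.2377)
n_1 = (+0.6054, +0.7959)
n_2 = (-0.7494, +0.6621)
n_3 = (-0.7737, -0.6335)
n_4 = (-0.0875, -0.9962)
n_5 = (+0.6236, -0.7817)
  (0,1): δ = 113.50°  ·
  (0,2): δ = 27.71°  ✓
  (0,3): δ = 53.07°  ✓
  (0,4): δ = 98.73°  ·
  (0,5): δ = 142.33°  ·
  (1,2): δ = 94.20°  ·
  (1,3): δ = 13.43°  ✓
  (1,4): δ = 32.23°  ✓
  (1,5): δ = 75.84°  ·
  (2,3): δ = 99.23°  ·
  (2,4): δ = 53.56°  ✓
  (2,5): δ = 9.96°  ✓
  (3,4): δ = 134.33°  ·
  (3,5): δ = 90.73°  ·
  (4,5): δ = 136.40°  ·
antipodal pairs: 6

count = 6; pairs: (0,2), (0,3), (1,3), (1,4), (2,4), (2,5)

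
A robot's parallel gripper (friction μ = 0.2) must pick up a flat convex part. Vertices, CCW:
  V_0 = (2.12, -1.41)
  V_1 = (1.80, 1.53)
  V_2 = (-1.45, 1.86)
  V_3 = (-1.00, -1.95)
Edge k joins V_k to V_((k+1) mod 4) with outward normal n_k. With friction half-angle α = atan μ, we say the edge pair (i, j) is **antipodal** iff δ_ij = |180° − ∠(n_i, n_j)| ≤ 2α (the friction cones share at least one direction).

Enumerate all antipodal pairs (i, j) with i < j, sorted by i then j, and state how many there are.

count = 2; pairs: (0,2), (1,3)

α = atan 0.2 = 11.31°;  2α = 22.62°
n_0 = (+0.9941, +0.1082)
n_1 = (+0.1010, +0.9949)
n_2 = (-0.9931, -0.1173)
n_3 = (+0.1705, -0.9854)
  (0,1): δ = 102.01°  ·
  (0,2): δ = 0.52°  ✓
  (0,3): δ = 93.61°  ·
  (1,2): δ = 77.47°  ·
  (1,3): δ = 15.62°  ✓
  (2,3): δ = 86.92°  ·
antipodal pairs: 2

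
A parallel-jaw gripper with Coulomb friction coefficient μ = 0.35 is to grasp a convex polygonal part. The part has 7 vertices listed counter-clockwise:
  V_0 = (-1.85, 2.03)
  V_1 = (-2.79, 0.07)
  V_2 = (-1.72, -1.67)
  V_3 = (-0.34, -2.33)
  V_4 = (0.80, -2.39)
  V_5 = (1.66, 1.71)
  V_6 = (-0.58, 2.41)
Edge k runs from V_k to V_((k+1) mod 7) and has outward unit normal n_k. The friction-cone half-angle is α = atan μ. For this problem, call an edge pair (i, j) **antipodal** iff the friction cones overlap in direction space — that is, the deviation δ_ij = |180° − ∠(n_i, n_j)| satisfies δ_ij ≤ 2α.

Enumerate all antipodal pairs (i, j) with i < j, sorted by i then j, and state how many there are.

α = atan 0.35 = 19.29°;  2α = 38.58°
n_0 = (-0.9017, +0.4324)
n_1 = (-0.8518, -0.5238)
n_2 = (-0.4315, -0.9021)
n_3 = (-0.0526, -0.9986)
n_4 = (+0.9787, -0.2053)
n_5 = (+0.2983, +0.9545)
n_6 = (-0.2867, +0.9580)
  (0,1): δ = 122.79°  ·
  (0,2): δ = 89.94°  ·
  (0,3): δ = 67.39°  ·
  (0,4): δ = 13.78°  ✓
  (0,5): δ = 98.27°  ·
  (0,6): δ = 132.28°  ·
  (1,2): δ = 147.15°  ·
  (1,3): δ = 124.60°  ·
  (1,4): δ = 43.44°  ·
  (1,5): δ = 41.06°  ·
  (1,6): δ = 75.07°  ·
  (2,3): δ = 157.45°  ·
  (2,4): δ = 76.29°  ·
  (2,5): δ = 8.21°  ✓
  (2,6): δ = 42.22°  ·
  (3,4): δ = 98.83°  ·
  (3,5): δ = 14.34°  ✓
  (3,6): δ = 19.67°  ✓
  (4,5): δ = 95.51°  ·
  (4,6): δ = 61.50°  ·
  (5,6): δ = 145.99°  ·
antipodal pairs: 4

count = 4; pairs: (0,4), (2,5), (3,5), (3,6)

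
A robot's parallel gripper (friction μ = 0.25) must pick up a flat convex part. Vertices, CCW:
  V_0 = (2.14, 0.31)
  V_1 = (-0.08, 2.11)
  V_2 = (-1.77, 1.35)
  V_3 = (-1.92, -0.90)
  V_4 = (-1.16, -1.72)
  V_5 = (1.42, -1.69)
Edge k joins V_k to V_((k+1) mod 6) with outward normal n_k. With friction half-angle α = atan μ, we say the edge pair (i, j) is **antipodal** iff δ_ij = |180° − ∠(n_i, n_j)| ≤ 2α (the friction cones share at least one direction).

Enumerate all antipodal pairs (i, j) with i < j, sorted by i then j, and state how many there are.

α = atan 0.25 = 14.04°;  2α = 28.07°
n_0 = (+0.6298, +0.7768)
n_1 = (-0.4101, +0.9120)
n_2 = (-0.9978, +0.0665)
n_3 = (-0.7334, -0.6798)
n_4 = (+0.0116, -0.9999)
n_5 = (+0.9409, -0.3387)
  (0,1): δ = 116.75°  ·
  (0,2): δ = 54.78°  ·
  (0,3): δ = 8.14°  ✓
  (0,4): δ = 39.70°  ·
  (0,5): δ = 109.24°  ·
  (1,2): δ = 118.03°  ·
  (1,3): δ = 71.39°  ·
  (1,4): δ = 23.55°  ✓
  (1,5): δ = 45.99°  ·
  (2,3): δ = 133.36°  ·
  (2,4): δ = 85.52°  ·
  (2,5): δ = 15.98°  ✓
  (3,4): δ = 132.16°  ·
  (3,5): δ = 62.62°  ·
  (4,5): δ = 110.47°  ·
antipodal pairs: 3

count = 3; pairs: (0,3), (1,4), (2,5)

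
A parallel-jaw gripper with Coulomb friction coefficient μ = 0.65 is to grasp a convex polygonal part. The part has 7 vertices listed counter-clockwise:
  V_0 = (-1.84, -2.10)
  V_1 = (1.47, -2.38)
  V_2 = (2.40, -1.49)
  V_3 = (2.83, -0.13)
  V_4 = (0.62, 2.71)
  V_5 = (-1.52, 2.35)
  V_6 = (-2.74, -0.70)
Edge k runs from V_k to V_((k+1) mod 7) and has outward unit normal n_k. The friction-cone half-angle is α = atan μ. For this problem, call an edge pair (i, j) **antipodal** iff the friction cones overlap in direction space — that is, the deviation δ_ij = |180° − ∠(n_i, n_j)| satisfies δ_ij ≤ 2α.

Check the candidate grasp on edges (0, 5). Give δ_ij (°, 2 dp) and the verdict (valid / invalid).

δ = 73.03°, invalid

α = atan 0.65 = 33.02°;  2α = 66.05°
edge 0: e_0 = (+3.31, -0.28);  n_0 = (-0.0843, -0.9964)
edge 5: e_5 = (-1.22, -3.05);  n_5 = (-0.9285, +0.3714)
∠(n_0, n_5) = 106.97°
δ = |180° − 106.97°| = 73.03°
73.03° > 2α = 66.05°  →  invalid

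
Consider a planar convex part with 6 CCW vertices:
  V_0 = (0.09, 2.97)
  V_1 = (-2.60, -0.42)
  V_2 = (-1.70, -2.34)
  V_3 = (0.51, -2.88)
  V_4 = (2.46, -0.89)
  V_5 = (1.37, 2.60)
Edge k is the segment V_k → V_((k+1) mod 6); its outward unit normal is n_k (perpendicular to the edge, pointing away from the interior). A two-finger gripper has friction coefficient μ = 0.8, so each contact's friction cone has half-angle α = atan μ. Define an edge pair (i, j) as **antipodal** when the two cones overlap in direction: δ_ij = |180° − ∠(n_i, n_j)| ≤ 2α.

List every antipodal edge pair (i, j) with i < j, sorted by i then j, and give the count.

α = atan 0.8 = 38.66°;  2α = 77.32°
n_0 = (-0.7833, +0.6216)
n_1 = (-0.9055, -0.4244)
n_2 = (-0.2374, -0.9714)
n_3 = (+0.7142, -0.6999)
n_4 = (+0.9545, +0.2981)
n_5 = (+0.2777, +0.9607)
  (0,1): δ = 116.45°  ·
  (0,2): δ = 65.30°  ✓
  (0,3): δ = 5.99°  ✓
  (0,4): δ = 55.78°  ✓
  (0,5): δ = 112.31°  ·
  (1,2): δ = 128.85°  ·
  (1,3): δ = 69.53°  ✓
  (1,4): δ = 7.77°  ✓
  (1,5): δ = 48.76°  ✓
  (2,3): δ = 120.69°  ·
  (2,4): δ = 58.92°  ✓
  (2,5): δ = 2.39°  ✓
  (3,4): δ = 118.24°  ·
  (3,5): δ = 61.70°  ✓
  (4,5): δ = 123.47°  ·
antipodal pairs: 9

count = 9; pairs: (0,2), (0,3), (0,4), (1,3), (1,4), (1,5), (2,4), (2,5), (3,5)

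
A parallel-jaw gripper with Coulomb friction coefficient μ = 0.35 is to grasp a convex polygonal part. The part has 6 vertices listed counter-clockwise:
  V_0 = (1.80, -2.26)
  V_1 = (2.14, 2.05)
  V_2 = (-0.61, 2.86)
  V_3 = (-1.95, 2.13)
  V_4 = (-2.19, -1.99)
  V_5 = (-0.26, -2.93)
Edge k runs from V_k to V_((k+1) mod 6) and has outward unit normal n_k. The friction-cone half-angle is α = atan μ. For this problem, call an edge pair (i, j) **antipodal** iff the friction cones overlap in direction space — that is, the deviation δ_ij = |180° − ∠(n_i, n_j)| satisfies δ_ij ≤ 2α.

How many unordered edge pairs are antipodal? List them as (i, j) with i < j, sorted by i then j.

count = 4; pairs: (0,3), (1,4), (1,5), (2,5)

α = atan 0.35 = 19.29°;  2α = 38.58°
n_0 = (+0.9969, -0.0786)
n_1 = (+0.2825, +0.9593)
n_2 = (-0.4784, +0.8781)
n_3 = (-0.9983, +0.0582)
n_4 = (-0.4379, -0.8990)
n_5 = (+0.3093, -0.9510)
  (0,1): δ = 101.90°  ·
  (0,2): δ = 56.91°  ·
  (0,3): δ = 1.18°  ✓
  (0,4): δ = 68.54°  ·
  (0,5): δ = 112.53°  ·
  (1,2): δ = 135.01°  ·
  (1,3): δ = 76.92°  ·
  (1,4): δ = 9.56°  ✓
  (1,5): δ = 34.43°  ✓
  (2,3): δ = 121.91°  ·
  (2,4): δ = 54.55°  ·
  (2,5): δ = 10.56°  ✓
  (3,4): δ = 112.63°  ·
  (3,5): δ = 68.65°  ·
  (4,5): δ = 136.02°  ·
antipodal pairs: 4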